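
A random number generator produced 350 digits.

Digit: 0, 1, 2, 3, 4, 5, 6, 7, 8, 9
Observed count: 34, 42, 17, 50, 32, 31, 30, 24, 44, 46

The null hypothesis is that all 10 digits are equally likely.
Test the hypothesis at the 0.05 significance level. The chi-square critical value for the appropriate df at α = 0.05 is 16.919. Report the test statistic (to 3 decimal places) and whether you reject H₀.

27.771; reject

Expected count for each of the 10 categories: 350/10 = 35.
cat         O        E   (O−E)²/E
0          34       35     0.0286
1          42       35     1.4000
2          17       35     9.2571
3          50       35     6.4286
4          32       35     0.2571
5          31       35     0.4571
6          30       35     0.7143
7          24       35     3.4571
8          44       35     2.3143
9          46       35     3.4571
Sum = 27.771
df = 9. Since 27.771 > 16.919, we reject H₀.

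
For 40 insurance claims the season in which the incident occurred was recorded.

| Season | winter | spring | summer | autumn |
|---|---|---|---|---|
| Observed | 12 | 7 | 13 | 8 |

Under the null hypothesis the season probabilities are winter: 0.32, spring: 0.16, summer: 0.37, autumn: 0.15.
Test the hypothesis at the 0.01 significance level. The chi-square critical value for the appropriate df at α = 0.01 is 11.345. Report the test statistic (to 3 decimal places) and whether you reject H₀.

0.992; do not reject

Expected counts E_i = n·p_i: 40×0.32 = 12.8, 40×0.16 = 6.4, 40×0.37 = 14.8, 40×0.15 = 6.
χ² = (12−12.8)²/12.8 + (7−6.4)²/6.4 + (13−14.8)²/14.8 + (8−6)²/6
   = 0.0500 + 0.0563 + 0.2189 + 0.6667
Sum = 0.992
df = 3. Since 0.992 < 11.345, we do not reject H₀.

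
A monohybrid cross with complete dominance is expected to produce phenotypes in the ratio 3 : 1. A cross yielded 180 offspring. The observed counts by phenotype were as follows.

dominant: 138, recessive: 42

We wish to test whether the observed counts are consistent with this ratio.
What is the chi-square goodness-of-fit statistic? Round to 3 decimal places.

Ratio total = 4. Expected counts: 180×3/4 = 135, 180×1/4 = 45.
χ² = (138−135)²/135 + (42−45)²/45
   = 0.0667 + 0.2000
Sum = 0.267

0.267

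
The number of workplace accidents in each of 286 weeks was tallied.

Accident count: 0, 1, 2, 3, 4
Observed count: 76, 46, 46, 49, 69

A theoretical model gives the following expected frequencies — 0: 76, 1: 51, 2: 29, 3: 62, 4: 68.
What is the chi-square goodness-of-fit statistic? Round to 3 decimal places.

13.196

0: (76 − 76)²/76 = 0/76 = 0.0000
1: (46 − 51)²/51 = 25/51 = 0.4902
2: (46 − 29)²/29 = 289/29 = 9.9655
3: (49 − 62)²/62 = 169/62 = 2.7258
4: (69 − 68)²/68 = 1/68 = 0.0147
Sum = 13.196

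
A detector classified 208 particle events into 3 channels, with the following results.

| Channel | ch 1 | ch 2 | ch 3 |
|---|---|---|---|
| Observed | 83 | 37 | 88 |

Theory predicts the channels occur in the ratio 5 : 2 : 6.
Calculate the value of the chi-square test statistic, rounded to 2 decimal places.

Ratio total = 13. Expected counts: 208×5/13 = 80, 208×2/13 = 32, 208×6/13 = 96.
ch 1: (83 − 80)²/80 = 9/80 = 0.113
ch 2: (37 − 32)²/32 = 25/32 = 0.781
ch 3: (88 − 96)²/96 = 64/96 = 0.667
Sum = 1.56

1.56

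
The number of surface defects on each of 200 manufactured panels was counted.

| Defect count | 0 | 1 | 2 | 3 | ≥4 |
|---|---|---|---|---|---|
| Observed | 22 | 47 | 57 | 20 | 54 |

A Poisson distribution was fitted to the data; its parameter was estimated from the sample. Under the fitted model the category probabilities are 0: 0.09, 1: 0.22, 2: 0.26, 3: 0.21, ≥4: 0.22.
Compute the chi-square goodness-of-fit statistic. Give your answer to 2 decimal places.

15.37

Expected counts E_i = n·p_i: 200×0.09 = 18, 200×0.22 = 44, 200×0.26 = 52, 200×0.21 = 42, 200×0.22 = 44.
0: (22 − 18)²/18 = 16/18 = 0.889
1: (47 − 44)²/44 = 9/44 = 0.205
2: (57 − 52)²/52 = 25/52 = 0.481
3: (20 − 42)²/42 = 484/42 = 11.524
≥4: (54 − 44)²/44 = 100/44 = 2.273
Sum = 15.37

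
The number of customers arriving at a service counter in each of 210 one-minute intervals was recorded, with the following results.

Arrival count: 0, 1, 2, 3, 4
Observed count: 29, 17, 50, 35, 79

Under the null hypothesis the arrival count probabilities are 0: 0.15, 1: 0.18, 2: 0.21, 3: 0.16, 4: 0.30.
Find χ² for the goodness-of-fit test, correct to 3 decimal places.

Expected counts E_i = n·p_i: 210×0.15 = 31.5, 210×0.18 = 37.8, 210×0.21 = 44.1, 210×0.16 = 33.6, 210×0.30 = 63.
0: (29 − 31.5)²/31.5 = 6.25/31.5 = 0.1984
1: (17 − 37.8)²/37.8 = 432.64/37.8 = 11.4455
2: (50 − 44.1)²/44.1 = 34.81/44.1 = 0.7893
3: (35 − 33.6)²/33.6 = 1.96/33.6 = 0.0583
4: (79 − 63)²/63 = 256/63 = 4.0635
Sum = 16.555

16.555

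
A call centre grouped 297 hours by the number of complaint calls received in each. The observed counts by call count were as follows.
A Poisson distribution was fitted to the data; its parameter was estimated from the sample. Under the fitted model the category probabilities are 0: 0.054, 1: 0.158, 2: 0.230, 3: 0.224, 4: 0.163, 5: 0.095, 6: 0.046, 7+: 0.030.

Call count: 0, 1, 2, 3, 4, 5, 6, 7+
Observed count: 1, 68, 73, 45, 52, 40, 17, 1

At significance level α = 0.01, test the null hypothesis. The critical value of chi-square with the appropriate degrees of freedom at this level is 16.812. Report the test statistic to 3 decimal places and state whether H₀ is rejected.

Expected counts E_i = n·p_i: 297×0.054 = 16.038, 297×0.158 = 46.926, 297×0.230 = 68.31, 297×0.224 = 66.528, 297×0.163 = 48.411, 297×0.095 = 28.215, 297×0.046 = 13.662, 297×0.030 = 8.91.
0: (1 − 16.038)²/16.038 = 226.141444/16.038 = 14.1004
1: (68 − 46.926)²/46.926 = 444.113476/46.926 = 9.4641
2: (73 − 68.31)²/68.31 = 21.9961/68.31 = 0.3220
3: (45 − 66.528)²/66.528 = 463.454784/66.528 = 6.9663
4: (52 − 48.411)²/48.411 = 12.880921/48.411 = 0.2661
5: (40 − 28.215)²/28.215 = 138.886225/28.215 = 4.9224
6: (17 − 13.662)²/13.662 = 11.142244/13.662 = 0.8156
7+: (1 − 8.91)²/8.91 = 62.5681/8.91 = 7.0222
Sum = 43.879
df = 6. Since 43.879 > 16.812, we reject H₀.

43.879; reject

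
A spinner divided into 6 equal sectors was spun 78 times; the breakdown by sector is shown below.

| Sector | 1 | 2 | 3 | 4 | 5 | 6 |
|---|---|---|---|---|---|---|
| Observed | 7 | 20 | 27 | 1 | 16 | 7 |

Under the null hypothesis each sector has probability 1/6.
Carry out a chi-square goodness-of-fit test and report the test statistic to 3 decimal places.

36.154

Under H₀ each category has probability 1/6, so each expected count is 78/6 = 13.
1: (7 − 13)²/13 = 36/13 = 2.7692
2: (20 − 13)²/13 = 49/13 = 3.7692
3: (27 − 13)²/13 = 196/13 = 15.0769
4: (1 − 13)²/13 = 144/13 = 11.0769
5: (16 − 13)²/13 = 9/13 = 0.6923
6: (7 − 13)²/13 = 36/13 = 2.7692
Sum = 36.154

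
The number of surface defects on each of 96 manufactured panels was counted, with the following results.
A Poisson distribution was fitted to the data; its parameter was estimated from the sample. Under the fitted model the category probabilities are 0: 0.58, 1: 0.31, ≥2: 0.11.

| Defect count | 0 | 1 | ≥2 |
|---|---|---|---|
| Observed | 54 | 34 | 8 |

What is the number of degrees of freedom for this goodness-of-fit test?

1

There are k = 3 categories and 1 parameter estimated from the data, so df = 3 − 1 − 1 = 1.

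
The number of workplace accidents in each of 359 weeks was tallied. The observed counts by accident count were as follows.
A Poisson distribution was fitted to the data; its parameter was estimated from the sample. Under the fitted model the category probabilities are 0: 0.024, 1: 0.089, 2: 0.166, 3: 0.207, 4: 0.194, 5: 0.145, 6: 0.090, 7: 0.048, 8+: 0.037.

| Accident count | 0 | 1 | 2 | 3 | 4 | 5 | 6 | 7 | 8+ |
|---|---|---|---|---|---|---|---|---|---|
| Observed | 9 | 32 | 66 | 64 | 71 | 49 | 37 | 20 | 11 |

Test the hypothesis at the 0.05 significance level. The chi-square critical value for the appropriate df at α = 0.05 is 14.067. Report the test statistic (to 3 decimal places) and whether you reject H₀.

3.860; do not reject

Expected counts E_i = n·p_i: 359×0.024 = 8.616, 359×0.089 = 31.951, 359×0.166 = 59.594, 359×0.207 = 74.313, 359×0.194 = 69.646, 359×0.145 = 52.055, 359×0.090 = 32.31, 359×0.048 = 17.232, 359×0.037 = 13.283.
χ² = (9−8.616)²/8.616 + (32−31.951)²/31.951 + (66−59.594)²/59.594 + (64−74.313)²/74.313 + (71−69.646)²/69.646 + (49−52.055)²/52.055 + (37−32.31)²/32.31 + (20−17.232)²/17.232 + (11−13.283)²/13.283
   = 0.0171 + 0.0001 + 0.6886 + 1.4312 + 0.0263 + 0.1793 + 0.6808 + 0.4446 + 0.3924
Sum = 3.860
df = 7. Since 3.860 < 14.067, we do not reject H₀.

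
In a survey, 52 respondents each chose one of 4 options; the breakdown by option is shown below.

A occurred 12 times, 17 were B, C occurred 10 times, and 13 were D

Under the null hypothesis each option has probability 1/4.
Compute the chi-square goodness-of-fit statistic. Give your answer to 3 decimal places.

2.000

Under H₀ each category has probability 1/4, so each expected count is 52/4 = 13.
A: (12 − 13)²/13 = 1/13 = 0.0769
B: (17 − 13)²/13 = 16/13 = 1.2308
C: (10 − 13)²/13 = 9/13 = 0.6923
D: (13 − 13)²/13 = 0/13 = 0.0000
Sum = 2.000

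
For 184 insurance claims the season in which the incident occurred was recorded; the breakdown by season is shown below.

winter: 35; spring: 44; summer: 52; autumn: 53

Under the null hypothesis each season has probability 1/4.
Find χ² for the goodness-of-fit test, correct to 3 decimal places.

4.565

Under H₀ each category has probability 1/4, so each expected count is 184/4 = 46.
χ² = (35−46)²/46 + (44−46)²/46 + (52−46)²/46 + (53−46)²/46
   = 2.6304 + 0.0870 + 0.7826 + 1.0652
Sum = 4.565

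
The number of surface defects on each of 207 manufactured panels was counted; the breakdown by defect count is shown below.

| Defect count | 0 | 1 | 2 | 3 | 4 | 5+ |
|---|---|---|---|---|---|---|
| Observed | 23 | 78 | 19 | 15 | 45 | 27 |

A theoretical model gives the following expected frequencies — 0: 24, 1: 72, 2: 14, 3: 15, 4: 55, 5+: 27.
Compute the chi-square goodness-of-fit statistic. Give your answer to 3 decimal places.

0: (23 − 24)²/24 = 1/24 = 0.0417
1: (78 − 72)²/72 = 36/72 = 0.5000
2: (19 − 14)²/14 = 25/14 = 1.7857
3: (15 − 15)²/15 = 0/15 = 0.0000
4: (45 − 55)²/55 = 100/55 = 1.8182
5+: (27 − 27)²/27 = 0/27 = 0.0000
Sum = 4.146

4.146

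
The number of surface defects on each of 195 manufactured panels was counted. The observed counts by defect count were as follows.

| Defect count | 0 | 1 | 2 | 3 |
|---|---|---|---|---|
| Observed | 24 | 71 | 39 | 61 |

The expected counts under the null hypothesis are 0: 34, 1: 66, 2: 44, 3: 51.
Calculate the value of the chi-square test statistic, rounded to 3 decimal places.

0: (24 − 34)²/34 = 100/34 = 2.9412
1: (71 − 66)²/66 = 25/66 = 0.3788
2: (39 − 44)²/44 = 25/44 = 0.5682
3: (61 − 51)²/51 = 100/51 = 1.9608
Sum = 5.849

5.849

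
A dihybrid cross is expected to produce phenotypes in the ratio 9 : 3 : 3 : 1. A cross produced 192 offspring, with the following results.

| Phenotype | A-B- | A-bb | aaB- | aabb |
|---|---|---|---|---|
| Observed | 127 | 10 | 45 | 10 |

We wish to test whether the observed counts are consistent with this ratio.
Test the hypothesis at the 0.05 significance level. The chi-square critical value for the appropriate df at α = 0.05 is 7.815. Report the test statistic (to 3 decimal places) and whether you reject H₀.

Ratio total = 16. Expected counts: 192×9/16 = 108, 192×3/16 = 36, 192×3/16 = 36, 192×1/16 = 12.
A-B-: (127 − 108)²/108 = 361/108 = 3.3426
A-bb: (10 − 36)²/36 = 676/36 = 18.7778
aaB-: (45 − 36)²/36 = 81/36 = 2.2500
aabb: (10 − 12)²/12 = 4/12 = 0.3333
Sum = 24.704
df = 3. Since 24.704 > 7.815, we reject H₀.

24.704; reject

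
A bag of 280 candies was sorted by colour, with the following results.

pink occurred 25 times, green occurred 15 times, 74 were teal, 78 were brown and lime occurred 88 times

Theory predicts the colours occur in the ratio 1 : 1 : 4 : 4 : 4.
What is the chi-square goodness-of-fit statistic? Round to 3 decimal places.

Ratio total = 14. Expected counts: 280×1/14 = 20, 280×1/14 = 20, 280×4/14 = 80, 280×4/14 = 80, 280×4/14 = 80.
cat         O        E   (O−E)²/E
pink       25       20     1.2500
green      15       20     1.2500
teal       74       80     0.4500
brown      78       80     0.0500
lime       88       80     0.8000
Sum = 3.800

3.800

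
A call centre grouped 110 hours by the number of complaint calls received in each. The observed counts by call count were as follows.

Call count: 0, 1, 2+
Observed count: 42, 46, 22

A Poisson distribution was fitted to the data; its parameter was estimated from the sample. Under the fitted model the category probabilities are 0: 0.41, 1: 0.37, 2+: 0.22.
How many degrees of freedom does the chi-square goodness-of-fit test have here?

1

There are k = 3 categories and 1 parameter estimated from the data, so df = 3 − 1 − 1 = 1.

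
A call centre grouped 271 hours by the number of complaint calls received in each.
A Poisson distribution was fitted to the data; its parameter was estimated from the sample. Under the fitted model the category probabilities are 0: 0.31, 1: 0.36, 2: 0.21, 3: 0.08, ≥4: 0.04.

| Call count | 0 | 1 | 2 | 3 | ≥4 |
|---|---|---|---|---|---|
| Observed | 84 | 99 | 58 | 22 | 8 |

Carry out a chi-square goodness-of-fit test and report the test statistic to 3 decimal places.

Expected counts E_i = n·p_i: 271×0.31 = 84.01, 271×0.36 = 97.56, 271×0.21 = 56.91, 271×0.08 = 21.68, 271×0.04 = 10.84.
cat         O        E   (O−E)²/E
0          84    84.01     0.0000
1          99    97.56     0.0213
2          58    56.91     0.0209
3          22    21.68     0.0047
≥4          8    10.84     0.7441
Sum = 0.791

0.791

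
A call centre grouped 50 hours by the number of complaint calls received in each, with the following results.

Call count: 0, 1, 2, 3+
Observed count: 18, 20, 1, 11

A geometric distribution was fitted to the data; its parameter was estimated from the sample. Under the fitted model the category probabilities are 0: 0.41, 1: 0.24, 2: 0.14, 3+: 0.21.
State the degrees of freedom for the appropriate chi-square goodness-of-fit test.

2

There are k = 4 categories and 1 parameter estimated from the data, so df = 4 − 1 − 1 = 2.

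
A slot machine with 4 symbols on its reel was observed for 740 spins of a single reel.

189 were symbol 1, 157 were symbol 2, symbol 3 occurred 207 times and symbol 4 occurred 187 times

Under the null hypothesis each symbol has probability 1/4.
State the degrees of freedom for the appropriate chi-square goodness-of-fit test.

3

There are k = 4 categories and no parameters were estimated from the data, so df = 4 − 1 = 3.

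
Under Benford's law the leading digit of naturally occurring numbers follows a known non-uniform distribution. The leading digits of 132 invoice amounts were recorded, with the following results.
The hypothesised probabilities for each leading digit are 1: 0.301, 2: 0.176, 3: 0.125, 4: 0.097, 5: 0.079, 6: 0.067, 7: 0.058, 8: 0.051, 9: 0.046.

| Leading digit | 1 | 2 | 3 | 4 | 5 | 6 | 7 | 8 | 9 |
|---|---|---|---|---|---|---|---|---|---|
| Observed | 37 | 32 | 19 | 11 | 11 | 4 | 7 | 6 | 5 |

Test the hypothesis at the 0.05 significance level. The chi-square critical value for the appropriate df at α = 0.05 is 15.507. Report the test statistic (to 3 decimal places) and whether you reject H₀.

Expected counts E_i = n·p_i: 132×0.301 = 39.732, 132×0.176 = 23.232, 132×0.125 = 16.5, 132×0.097 = 12.804, 132×0.079 = 10.428, 132×0.067 = 8.844, 132×0.058 = 7.656, 132×0.051 = 6.732, 132×0.046 = 6.072.
cat         O        E   (O−E)²/E
1          37   39.732     0.1879
2          32   23.232     3.3091
3          19     16.5     0.3788
4          11   12.804     0.2542
5          11   10.428     0.0314
6           4    8.844     2.6531
7           7    7.656     0.0562
8           6    6.732     0.0796
9           5    6.072     0.1893
Sum = 7.140
df = 8. Since 7.140 < 15.507, we do not reject H₀.

7.140; do not reject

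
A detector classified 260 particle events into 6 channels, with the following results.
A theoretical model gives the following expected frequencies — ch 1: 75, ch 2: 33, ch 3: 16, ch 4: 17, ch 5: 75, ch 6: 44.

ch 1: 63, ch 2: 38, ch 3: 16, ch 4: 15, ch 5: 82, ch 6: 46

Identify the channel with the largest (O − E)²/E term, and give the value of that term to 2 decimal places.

χ² = (63−75)²/75 + (38−33)²/33 + (16−16)²/16 + (15−17)²/17 + (82−75)²/75 + (46−44)²/44
   = 1.920 + 0.758 + 0.000 + 0.235 + 0.653 + 0.091
The largest term is for ch 1: 1.92.

ch 1, 1.92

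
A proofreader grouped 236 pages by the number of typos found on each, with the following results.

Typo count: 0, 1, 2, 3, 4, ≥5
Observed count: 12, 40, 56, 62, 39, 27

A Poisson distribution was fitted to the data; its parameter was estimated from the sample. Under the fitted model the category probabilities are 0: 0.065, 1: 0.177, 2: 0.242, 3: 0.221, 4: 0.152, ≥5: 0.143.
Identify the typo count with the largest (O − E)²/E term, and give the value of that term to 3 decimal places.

3, 1.858

Expected counts E_i = n·p_i: 236×0.065 = 15.34, 236×0.177 = 41.772, 236×0.242 = 57.112, 236×0.221 = 52.156, 236×0.152 = 35.872, 236×0.143 = 33.748.
χ² = (12−15.34)²/15.34 + (40−41.772)²/41.772 + (56−57.112)²/57.112 + (62−52.156)²/52.156 + (39−35.872)²/35.872 + (27−33.748)²/33.748
   = 0.7272 + 0.0752 + 0.0217 + 1.8580 + 0.2728 + 1.3493
The largest term is for 3: 1.858.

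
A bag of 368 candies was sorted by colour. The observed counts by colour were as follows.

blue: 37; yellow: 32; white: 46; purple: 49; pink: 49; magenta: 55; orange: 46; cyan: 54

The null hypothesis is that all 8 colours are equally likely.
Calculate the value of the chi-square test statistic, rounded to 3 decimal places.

9.565

Under H₀ each category has probability 1/8, so each expected count is 368/8 = 46.
cat          O        E   (O−E)²/E
blue        37       46     1.7609
yellow      32       46     4.2609
white       46       46     0.0000
purple      49       46     0.1957
pink        49       46     0.1957
magenta     55       46     1.7609
orange      46       46     0.0000
cyan        54       46     1.3913
Sum = 9.565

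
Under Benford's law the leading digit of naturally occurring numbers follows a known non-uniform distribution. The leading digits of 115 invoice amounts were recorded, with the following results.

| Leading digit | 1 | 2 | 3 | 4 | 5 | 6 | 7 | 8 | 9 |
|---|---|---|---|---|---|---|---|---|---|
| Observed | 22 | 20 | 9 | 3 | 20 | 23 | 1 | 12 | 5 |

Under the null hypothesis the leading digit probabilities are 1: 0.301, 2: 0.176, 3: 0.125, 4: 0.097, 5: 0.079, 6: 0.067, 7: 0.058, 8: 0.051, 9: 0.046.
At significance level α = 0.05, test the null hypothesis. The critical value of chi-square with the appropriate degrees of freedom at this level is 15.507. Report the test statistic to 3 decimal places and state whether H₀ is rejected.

Expected counts E_i = n·p_i: 115×0.301 = 34.615, 115×0.176 = 20.24, 115×0.125 = 14.375, 115×0.097 = 11.155, 115×0.079 = 9.085, 115×0.067 = 7.705, 115×0.058 = 6.67, 115×0.051 = 5.865, 115×0.046 = 5.29.
cat         O        E   (O−E)²/E
1          22   34.615     4.5974
2          20    20.24     0.0028
3           9   14.375     2.0098
4           3   11.155     5.9618
5          20    9.085    13.1136
6          23    7.705    30.3617
7           1     6.67     4.8199
8          12    5.865     6.4174
9           5     5.29     0.0159
Sum = 67.300
df = 8. Since 67.300 > 15.507, we reject H₀.

67.300; reject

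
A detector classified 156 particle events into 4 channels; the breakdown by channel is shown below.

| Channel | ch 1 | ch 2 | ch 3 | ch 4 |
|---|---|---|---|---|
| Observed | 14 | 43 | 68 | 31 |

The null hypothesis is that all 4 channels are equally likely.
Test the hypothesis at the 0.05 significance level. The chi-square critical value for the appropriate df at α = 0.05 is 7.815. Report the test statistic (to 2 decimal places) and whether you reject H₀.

Expected count for each of the 4 categories: 156/4 = 39.
χ² = (14−39)²/39 + (43−39)²/39 + (68−39)²/39 + (31−39)²/39
   = 16.026 + 0.410 + 21.564 + 1.641
Sum = 39.64
df = 3. Since 39.64 > 7.815, we reject H₀.

39.64; reject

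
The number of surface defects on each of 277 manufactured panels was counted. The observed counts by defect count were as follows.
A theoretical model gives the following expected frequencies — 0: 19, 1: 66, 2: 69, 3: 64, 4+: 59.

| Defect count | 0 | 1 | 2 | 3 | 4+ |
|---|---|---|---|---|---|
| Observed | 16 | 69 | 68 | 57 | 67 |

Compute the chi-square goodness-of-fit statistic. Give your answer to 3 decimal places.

0: (16 − 19)²/19 = 9/19 = 0.4737
1: (69 − 66)²/66 = 9/66 = 0.1364
2: (68 − 69)²/69 = 1/69 = 0.0145
3: (57 − 64)²/64 = 49/64 = 0.7656
4+: (67 − 59)²/59 = 64/59 = 1.0847
Sum = 2.475

2.475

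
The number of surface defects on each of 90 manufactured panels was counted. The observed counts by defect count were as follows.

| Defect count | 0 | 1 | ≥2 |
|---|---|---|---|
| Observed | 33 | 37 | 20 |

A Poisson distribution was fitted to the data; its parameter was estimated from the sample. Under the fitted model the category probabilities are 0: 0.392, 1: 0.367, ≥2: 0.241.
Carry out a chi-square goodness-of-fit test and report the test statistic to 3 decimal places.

0.756

Expected counts E_i = n·p_i: 90×0.392 = 35.28, 90×0.367 = 33.03, 90×0.241 = 21.69.
0: (33 − 35.28)²/35.28 = 5.1984/35.28 = 0.1473
1: (37 − 33.03)²/33.03 = 15.7609/33.03 = 0.4772
≥2: (20 − 21.69)²/21.69 = 2.8561/21.69 = 0.1317
Sum = 0.756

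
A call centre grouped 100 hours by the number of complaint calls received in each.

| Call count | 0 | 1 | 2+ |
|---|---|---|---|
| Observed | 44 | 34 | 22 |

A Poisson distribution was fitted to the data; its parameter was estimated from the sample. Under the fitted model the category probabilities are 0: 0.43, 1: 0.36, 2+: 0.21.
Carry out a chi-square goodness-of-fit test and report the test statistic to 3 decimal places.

0.182

Expected counts E_i = n·p_i: 100×0.43 = 43, 100×0.36 = 36, 100×0.21 = 21.
cat         O        E   (O−E)²/E
0          44       43     0.0233
1          34       36     0.1111
2+         22       21     0.0476
Sum = 0.182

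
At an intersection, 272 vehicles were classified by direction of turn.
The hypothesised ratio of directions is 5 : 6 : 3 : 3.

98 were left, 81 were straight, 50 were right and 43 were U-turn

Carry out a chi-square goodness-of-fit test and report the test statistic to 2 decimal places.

7.00

Ratio total = 17. Expected counts: 272×5/17 = 80, 272×6/17 = 96, 272×3/17 = 48, 272×3/17 = 48.
left: (98 − 80)²/80 = 324/80 = 4.050
straight: (81 − 96)²/96 = 225/96 = 2.344
right: (50 − 48)²/48 = 4/48 = 0.083
U-turn: (43 − 48)²/48 = 25/48 = 0.521
Sum = 7.00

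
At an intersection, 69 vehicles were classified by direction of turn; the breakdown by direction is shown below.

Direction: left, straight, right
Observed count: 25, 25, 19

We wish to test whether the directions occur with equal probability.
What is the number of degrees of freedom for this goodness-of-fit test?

There are k = 3 categories and no parameters were estimated from the data, so df = 3 − 1 = 2.

2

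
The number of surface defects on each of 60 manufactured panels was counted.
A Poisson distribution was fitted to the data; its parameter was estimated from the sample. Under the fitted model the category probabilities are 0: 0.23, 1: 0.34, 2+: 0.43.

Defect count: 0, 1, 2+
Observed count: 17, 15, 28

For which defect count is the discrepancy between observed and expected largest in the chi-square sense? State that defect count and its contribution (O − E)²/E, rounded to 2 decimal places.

Expected counts E_i = n·p_i: 60×0.23 = 13.8, 60×0.34 = 20.4, 60×0.43 = 25.8.
cat         O        E   (O−E)²/E
0          17     13.8      0.742
1          15     20.4      1.429
2+         28     25.8      0.188
The largest term is for 1: 1.43.

1, 1.43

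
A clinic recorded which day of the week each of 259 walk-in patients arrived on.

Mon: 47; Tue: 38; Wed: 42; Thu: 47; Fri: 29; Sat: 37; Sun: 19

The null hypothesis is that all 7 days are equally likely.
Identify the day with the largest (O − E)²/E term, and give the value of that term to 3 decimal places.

Expected count for each of the 7 categories: 259/7 = 37.
χ² = (47−37)²/37 + (38−37)²/37 + (42−37)²/37 + (47−37)²/37 + (29−37)²/37 + (37−37)²/37 + (19−37)²/37
   = 2.7027 + 0.0270 + 0.6757 + 2.7027 + 1.7297 + 0.0000 + 8.7568
The largest term is for Sun: 8.757.

Sun, 8.757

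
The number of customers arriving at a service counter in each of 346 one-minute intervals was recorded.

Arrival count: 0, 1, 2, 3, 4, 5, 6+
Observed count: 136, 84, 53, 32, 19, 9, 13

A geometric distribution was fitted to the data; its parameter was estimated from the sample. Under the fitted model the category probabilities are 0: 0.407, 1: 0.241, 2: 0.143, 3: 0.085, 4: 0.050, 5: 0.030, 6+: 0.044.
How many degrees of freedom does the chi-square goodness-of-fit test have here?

There are k = 7 categories and 1 parameter estimated from the data, so df = 7 − 1 − 1 = 5.

5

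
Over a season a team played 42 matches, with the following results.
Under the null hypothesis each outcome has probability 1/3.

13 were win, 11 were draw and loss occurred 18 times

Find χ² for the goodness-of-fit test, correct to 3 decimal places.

Expected count for each of the 3 categories: 42/3 = 14.
cat         O        E   (O−E)²/E
win        13       14     0.0714
draw       11       14     0.6429
loss       18       14     1.1429
Sum = 1.857

1.857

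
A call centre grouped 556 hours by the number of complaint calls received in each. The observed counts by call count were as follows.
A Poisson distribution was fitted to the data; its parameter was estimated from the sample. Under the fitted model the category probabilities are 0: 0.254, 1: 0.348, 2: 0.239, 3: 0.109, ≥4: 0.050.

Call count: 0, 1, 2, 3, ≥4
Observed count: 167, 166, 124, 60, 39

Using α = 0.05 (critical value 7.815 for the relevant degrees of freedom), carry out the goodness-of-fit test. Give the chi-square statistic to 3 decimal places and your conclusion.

13.722; reject

Expected counts E_i = n·p_i: 556×0.254 = 141.224, 556×0.348 = 193.488, 556×0.239 = 132.884, 556×0.109 = 60.604, 556×0.050 = 27.8.
χ² = (167−141.224)²/141.224 + (166−193.488)²/193.488 + (124−132.884)²/132.884 + (60−60.604)²/60.604 + (39−27.8)²/27.8
   = 4.7046 + 3.9051 + 0.5939 + 0.0060 + 4.5122
Sum = 13.722
df = 3. Since 13.722 > 7.815, we reject H₀.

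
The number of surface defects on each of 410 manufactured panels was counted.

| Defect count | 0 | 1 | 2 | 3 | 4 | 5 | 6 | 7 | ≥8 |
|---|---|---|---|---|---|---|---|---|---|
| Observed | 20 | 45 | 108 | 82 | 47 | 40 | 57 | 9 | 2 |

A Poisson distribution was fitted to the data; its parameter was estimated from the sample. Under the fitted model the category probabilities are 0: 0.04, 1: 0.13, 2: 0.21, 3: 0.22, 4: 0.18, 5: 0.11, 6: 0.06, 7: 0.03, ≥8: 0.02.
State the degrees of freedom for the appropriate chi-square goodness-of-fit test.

There are k = 9 categories and 1 parameter estimated from the data, so df = 9 − 1 − 1 = 7.

7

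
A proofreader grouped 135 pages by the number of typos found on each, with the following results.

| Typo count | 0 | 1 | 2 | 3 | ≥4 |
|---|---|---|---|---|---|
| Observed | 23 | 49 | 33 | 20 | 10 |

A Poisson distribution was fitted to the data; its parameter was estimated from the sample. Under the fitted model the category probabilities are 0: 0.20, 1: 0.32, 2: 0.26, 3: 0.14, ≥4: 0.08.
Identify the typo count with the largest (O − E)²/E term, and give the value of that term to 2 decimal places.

1, 0.78

Expected counts E_i = n·p_i: 135×0.20 = 27, 135×0.32 = 43.2, 135×0.26 = 35.1, 135×0.14 = 18.9, 135×0.08 = 10.8.
cat         O        E   (O−E)²/E
0          23       27      0.593
1          49     43.2      0.779
2          33     35.1      0.126
3          20     18.9      0.064
≥4         10     10.8      0.059
The largest term is for 1: 0.78.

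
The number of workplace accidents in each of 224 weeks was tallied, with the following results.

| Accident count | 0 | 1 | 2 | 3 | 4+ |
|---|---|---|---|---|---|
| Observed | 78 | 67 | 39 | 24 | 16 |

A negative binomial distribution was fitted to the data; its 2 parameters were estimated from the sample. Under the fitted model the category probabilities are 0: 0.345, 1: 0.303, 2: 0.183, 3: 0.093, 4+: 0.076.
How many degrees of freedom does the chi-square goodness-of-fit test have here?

There are k = 5 categories and 2 parameters estimated from the data, so df = 5 − 1 − 2 = 2.

2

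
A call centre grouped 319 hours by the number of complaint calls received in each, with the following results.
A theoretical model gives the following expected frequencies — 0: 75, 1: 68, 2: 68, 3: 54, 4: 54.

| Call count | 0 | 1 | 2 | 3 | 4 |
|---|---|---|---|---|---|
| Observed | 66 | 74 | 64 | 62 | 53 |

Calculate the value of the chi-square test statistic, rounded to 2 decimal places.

χ² = (66−75)²/75 + (74−68)²/68 + (64−68)²/68 + (62−54)²/54 + (53−54)²/54
   = 1.080 + 0.529 + 0.235 + 1.185 + 0.019
Sum = 3.05

3.05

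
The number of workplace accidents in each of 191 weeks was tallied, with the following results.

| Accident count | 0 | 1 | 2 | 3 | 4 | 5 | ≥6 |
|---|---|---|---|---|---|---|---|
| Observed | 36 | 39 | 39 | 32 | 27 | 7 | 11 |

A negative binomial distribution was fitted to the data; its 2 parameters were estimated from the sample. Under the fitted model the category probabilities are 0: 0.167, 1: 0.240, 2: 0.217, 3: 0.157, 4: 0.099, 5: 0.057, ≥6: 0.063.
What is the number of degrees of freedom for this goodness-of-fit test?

4

There are k = 7 categories and 2 parameters estimated from the data, so df = 7 − 1 − 2 = 4.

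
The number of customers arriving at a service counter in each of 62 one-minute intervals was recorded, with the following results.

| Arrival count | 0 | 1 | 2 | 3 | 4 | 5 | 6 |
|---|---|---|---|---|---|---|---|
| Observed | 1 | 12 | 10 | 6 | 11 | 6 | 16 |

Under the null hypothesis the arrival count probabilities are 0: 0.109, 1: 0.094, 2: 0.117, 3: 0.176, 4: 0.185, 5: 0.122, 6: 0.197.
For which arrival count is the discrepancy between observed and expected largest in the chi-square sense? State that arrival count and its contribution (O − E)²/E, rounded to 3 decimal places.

Expected counts E_i = n·p_i: 62×0.109 = 6.758, 62×0.094 = 5.828, 62×0.117 = 7.254, 62×0.176 = 10.912, 62×0.185 = 11.47, 62×0.122 = 7.564, 62×0.197 = 12.214.
cat         O        E   (O−E)²/E
0           1    6.758     4.9060
1          12    5.828     6.5363
2          10    7.254     1.0395
3           6   10.912     2.2111
4          11    11.47     0.0193
5           6    7.564     0.3234
6          16   12.214     1.1736
The largest term is for 1: 6.536.

1, 6.536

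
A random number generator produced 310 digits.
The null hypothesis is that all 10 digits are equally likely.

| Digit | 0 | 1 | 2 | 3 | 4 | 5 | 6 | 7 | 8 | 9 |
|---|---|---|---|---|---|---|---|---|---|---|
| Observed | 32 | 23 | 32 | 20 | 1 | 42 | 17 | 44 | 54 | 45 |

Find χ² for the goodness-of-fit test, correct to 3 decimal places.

Expected count for each of the 10 categories: 310/10 = 31.
χ² = (32−31)²/31 + (23−31)²/31 + (32−31)²/31 + (20−31)²/31 + (1−31)²/31 + (42−31)²/31 + (17−31)²/31 + (44−31)²/31 + (54−31)²/31 + (45−31)²/31
   = 0.0323 + 2.0645 + 0.0323 + 3.9032 + 29.0323 + 3.9032 + 6.3226 + 5.4516 + 17.0645 + 6.3226
Sum = 74.129

74.129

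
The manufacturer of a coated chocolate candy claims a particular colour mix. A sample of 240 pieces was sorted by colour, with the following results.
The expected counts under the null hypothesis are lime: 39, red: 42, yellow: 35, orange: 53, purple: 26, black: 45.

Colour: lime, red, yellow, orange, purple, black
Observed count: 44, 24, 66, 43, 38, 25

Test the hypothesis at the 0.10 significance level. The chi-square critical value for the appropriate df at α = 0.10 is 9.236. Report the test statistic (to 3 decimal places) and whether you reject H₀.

52.127; reject

χ² = (44−39)²/39 + (24−42)²/42 + (66−35)²/35 + (43−53)²/53 + (38−26)²/26 + (25−45)²/45
   = 0.6410 + 7.7143 + 27.4571 + 1.8868 + 5.5385 + 8.8889
Sum = 52.127
df = 5. Since 52.127 > 9.236, we reject H₀.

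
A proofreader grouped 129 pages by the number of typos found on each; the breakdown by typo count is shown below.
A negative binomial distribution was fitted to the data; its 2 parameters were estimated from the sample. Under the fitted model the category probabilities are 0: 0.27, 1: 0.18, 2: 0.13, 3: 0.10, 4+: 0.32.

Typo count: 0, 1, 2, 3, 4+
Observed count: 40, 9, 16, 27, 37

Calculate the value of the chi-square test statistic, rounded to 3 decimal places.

25.367

Expected counts E_i = n·p_i: 129×0.27 = 34.83, 129×0.18 = 23.22, 129×0.13 = 16.77, 129×0.10 = 12.9, 129×0.32 = 41.28.
cat         O        E   (O−E)²/E
0          40    34.83     0.7674
1           9    23.22     8.7084
2          16    16.77     0.0354
3          27     12.9    15.4116
4+         37    41.28     0.4438
Sum = 25.367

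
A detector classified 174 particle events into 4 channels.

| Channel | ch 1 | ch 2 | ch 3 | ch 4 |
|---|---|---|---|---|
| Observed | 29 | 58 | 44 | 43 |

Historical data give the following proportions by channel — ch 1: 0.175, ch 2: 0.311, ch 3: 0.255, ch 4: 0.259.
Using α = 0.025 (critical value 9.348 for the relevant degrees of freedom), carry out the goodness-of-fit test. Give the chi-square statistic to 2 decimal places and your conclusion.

Expected counts E_i = n·p_i: 174×0.175 = 30.45, 174×0.311 = 54.114, 174×0.255 = 44.37, 174×0.259 = 45.066.
ch 1: (29 − 30.45)²/30.45 = 2.1025/30.45 = 0.069
ch 2: (58 − 54.114)²/54.114 = 15.100996/54.114 = 0.279
ch 3: (44 − 44.37)²/44.37 = 0.1369/44.37 = 0.003
ch 4: (43 − 45.066)²/45.066 = 4.268356/45.066 = 0.095
Sum = 0.45
df = 3. Since 0.45 < 9.348, we do not reject H₀.

0.45; do not reject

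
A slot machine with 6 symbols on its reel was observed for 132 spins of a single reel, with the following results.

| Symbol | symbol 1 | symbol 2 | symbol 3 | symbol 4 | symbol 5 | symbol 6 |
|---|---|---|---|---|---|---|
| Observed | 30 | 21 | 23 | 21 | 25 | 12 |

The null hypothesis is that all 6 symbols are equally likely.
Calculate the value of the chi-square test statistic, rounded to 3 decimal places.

8.000

Under H₀ each category has probability 1/6, so each expected count is 132/6 = 22.
χ² = (30−22)²/22 + (21−22)²/22 + (23−22)²/22 + (21−22)²/22 + (25−22)²/22 + (12−22)²/22
   = 2.9091 + 0.0455 + 0.0455 + 0.0455 + 0.4091 + 4.5455
Sum = 8.000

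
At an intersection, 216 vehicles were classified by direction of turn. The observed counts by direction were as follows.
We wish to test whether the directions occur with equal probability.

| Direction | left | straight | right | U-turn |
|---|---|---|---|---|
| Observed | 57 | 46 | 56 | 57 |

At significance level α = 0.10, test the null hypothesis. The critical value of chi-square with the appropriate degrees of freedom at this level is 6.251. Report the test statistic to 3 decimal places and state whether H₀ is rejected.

1.593; do not reject

Expected count for each of the 4 categories: 216/4 = 54.
left: (57 − 54)²/54 = 9/54 = 0.1667
straight: (46 − 54)²/54 = 64/54 = 1.1852
right: (56 − 54)²/54 = 4/54 = 0.0741
U-turn: (57 − 54)²/54 = 9/54 = 0.1667
Sum = 1.593
df = 3. Since 1.593 < 6.251, we do not reject H₀.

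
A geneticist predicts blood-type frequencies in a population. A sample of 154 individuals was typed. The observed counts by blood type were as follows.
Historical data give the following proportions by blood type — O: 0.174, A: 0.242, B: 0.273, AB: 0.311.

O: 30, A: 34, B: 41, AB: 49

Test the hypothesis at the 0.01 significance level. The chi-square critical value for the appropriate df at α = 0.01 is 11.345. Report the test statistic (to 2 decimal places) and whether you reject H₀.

Expected counts E_i = n·p_i: 154×0.174 = 26.796, 154×0.242 = 37.268, 154×0.273 = 42.042, 154×0.311 = 47.894.
O: (30 − 26.796)²/26.796 = 10.265616/26.796 = 0.383
A: (34 − 37.268)²/37.268 = 10.679824/37.268 = 0.287
B: (41 − 42.042)²/42.042 = 1.085764/42.042 = 0.026
AB: (49 − 47.894)²/47.894 = 1.223236/47.894 = 0.026
Sum = 0.72
df = 3. Since 0.72 < 11.345, we do not reject H₀.

0.72; do not reject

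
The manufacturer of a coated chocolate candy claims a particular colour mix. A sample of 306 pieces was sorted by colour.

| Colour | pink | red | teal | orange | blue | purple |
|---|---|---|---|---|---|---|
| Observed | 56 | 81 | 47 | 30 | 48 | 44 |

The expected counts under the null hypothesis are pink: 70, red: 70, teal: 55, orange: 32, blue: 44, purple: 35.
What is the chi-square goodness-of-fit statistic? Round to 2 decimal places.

8.50

pink: (56 − 70)²/70 = 196/70 = 2.800
red: (81 − 70)²/70 = 121/70 = 1.729
teal: (47 − 55)²/55 = 64/55 = 1.164
orange: (30 − 32)²/32 = 4/32 = 0.125
blue: (48 − 44)²/44 = 16/44 = 0.364
purple: (44 − 35)²/35 = 81/35 = 2.314
Sum = 8.50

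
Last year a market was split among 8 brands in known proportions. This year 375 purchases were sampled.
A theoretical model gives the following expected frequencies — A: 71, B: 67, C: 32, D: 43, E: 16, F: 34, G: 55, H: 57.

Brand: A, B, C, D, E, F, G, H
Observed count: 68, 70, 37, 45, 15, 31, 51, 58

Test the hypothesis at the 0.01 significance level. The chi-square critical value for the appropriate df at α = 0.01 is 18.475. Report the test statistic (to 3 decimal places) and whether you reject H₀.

1.771; do not reject

A: (68 − 71)²/71 = 9/71 = 0.1268
B: (70 − 67)²/67 = 9/67 = 0.1343
C: (37 − 32)²/32 = 25/32 = 0.7813
D: (45 − 43)²/43 = 4/43 = 0.0930
E: (15 − 16)²/16 = 1/16 = 0.0625
F: (31 − 34)²/34 = 9/34 = 0.2647
G: (51 − 55)²/55 = 16/55 = 0.2909
H: (58 − 57)²/57 = 1/57 = 0.0175
Sum = 1.771
df = 7. Since 1.771 < 18.475, we do not reject H₀.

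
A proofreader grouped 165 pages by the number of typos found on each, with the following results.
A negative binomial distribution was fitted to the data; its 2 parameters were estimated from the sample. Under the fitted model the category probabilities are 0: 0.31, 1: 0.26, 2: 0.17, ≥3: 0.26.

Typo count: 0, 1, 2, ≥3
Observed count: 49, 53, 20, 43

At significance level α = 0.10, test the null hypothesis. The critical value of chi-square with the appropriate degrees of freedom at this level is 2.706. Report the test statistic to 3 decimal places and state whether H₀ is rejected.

4.779; reject

Expected counts E_i = n·p_i: 165×0.31 = 51.15, 165×0.26 = 42.9, 165×0.17 = 28.05, 165×0.26 = 42.9.
0: (49 − 51.15)²/51.15 = 4.6225/51.15 = 0.0904
1: (53 − 42.9)²/42.9 = 102.01/42.9 = 2.3779
2: (20 − 28.05)²/28.05 = 64.8025/28.05 = 2.3102
≥3: (43 − 42.9)²/42.9 = 0.01/42.9 = 0.0002
Sum = 4.779
df = 1. Since 4.779 > 2.706, we reject H₀.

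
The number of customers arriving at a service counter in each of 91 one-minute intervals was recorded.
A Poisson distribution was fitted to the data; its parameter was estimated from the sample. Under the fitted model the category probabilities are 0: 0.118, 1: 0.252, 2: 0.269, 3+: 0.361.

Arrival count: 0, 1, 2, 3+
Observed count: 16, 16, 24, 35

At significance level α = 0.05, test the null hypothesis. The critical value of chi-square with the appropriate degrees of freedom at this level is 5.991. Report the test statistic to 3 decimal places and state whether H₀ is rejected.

4.824; do not reject

Expected counts E_i = n·p_i: 91×0.118 = 10.738, 91×0.252 = 22.932, 91×0.269 = 24.479, 91×0.361 = 32.851.
0: (16 − 10.738)²/10.738 = 27.688644/10.738 = 2.5786
1: (16 − 22.932)²/22.932 = 48.052624/22.932 = 2.0954
2: (24 − 24.479)²/24.479 = 0.229441/24.479 = 0.0094
3+: (35 − 32.851)²/32.851 = 4.618201/32.851 = 0.1406
Sum = 4.824
df = 2. Since 4.824 < 5.991, we do not reject H₀.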